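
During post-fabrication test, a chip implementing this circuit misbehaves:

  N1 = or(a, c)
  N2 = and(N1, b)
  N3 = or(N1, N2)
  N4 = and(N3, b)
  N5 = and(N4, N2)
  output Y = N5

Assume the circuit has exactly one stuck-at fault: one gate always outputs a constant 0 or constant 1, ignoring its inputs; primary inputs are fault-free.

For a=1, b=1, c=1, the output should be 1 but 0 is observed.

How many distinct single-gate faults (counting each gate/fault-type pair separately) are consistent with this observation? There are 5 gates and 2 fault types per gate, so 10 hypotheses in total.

5

Fault-free: N1=1, N2=1, N3=1, N4=1, N5=1 → 1. Observed 0.
  N1 stuck-at-0: output 0 ✓
  N1 stuck-at-1: output 1 ✗
  N2 stuck-at-0: output 0 ✓
  N2 stuck-at-1: output 1 ✗
  N3 stuck-at-0: output 0 ✓
  N3 stuck-at-1: output 1 ✗
  N4 stuck-at-0: output 0 ✓
  N4 stuck-at-1: output 1 ✗
  N5 stuck-at-0: output 0 ✓
  N5 stuck-at-1: output 1 ✗
Consistent faults: {N1 stuck-at-0, N2 stuck-at-0, N3 stuck-at-0, N4 stuck-at-0, N5 stuck-at-0} — 5 in all.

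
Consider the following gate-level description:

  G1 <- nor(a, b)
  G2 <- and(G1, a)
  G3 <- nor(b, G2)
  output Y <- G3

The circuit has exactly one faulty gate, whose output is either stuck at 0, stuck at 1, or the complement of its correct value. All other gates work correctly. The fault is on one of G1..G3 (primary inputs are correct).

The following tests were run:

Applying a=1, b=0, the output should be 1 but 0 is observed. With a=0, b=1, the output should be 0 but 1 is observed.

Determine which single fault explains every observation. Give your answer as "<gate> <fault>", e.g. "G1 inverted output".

Fault-free values for test 1 (a=1, b=0): G1=0, G2=0, G3=1, giving Y=1. Observed 0.
Test 1: faults giving observed 0 are {G1 stuck-at-1, G1 inverted output, G2 stuck-at-1, G2 inverted output, G3 stuck-at-0, G3 inverted output}.
Test 2 (a=0, b=1): fault-free G1=0, G2=0, G3=0 → 0; observed 1. Eliminates G1 stuck-at-1, G1 inverted output, G2 stuck-at-1, G2 inverted output, G3 stuck-at-0.
Only G3 inverted output is consistent with every test.

G3 inverted output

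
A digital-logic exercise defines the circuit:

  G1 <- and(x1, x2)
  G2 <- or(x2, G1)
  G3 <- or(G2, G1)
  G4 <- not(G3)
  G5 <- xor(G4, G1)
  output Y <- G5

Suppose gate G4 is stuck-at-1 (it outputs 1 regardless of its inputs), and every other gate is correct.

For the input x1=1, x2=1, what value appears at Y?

Propagate with G4 forced: G1=1, G2=1, G3=1, G4=1 [stuck-at-1], G5=0.
So Y = 0. (Without the fault it would be 1.)

0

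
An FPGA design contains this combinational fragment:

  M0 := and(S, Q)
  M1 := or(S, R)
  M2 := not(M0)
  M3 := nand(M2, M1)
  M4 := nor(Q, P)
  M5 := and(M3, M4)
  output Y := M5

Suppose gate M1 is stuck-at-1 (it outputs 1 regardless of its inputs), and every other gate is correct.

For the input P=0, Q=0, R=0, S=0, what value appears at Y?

Propagate with M1 forced: M0=0, M1=1 [stuck-at-1], M2=1, M3=0, M4=1, M5=0.
So Y = 0. (Without the fault it would be 1.)

0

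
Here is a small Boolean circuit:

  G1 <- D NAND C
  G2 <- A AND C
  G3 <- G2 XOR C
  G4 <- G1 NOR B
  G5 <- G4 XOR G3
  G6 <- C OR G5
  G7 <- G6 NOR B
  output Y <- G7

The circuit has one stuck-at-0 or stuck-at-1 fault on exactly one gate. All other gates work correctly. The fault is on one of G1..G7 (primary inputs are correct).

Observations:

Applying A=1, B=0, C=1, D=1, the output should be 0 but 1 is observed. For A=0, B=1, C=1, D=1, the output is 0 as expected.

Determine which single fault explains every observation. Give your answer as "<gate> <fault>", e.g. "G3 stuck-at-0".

Fault-free values for test 1 (A=1, B=0, C=1, D=1): G1=0, G2=1, G3=0, G4=1, G5=1, G6=1, G7=0, giving Y=0. Observed 1.
Test 1: faults giving observed 1 are {G6 stuck-at-0, G7 stuck-at-1}.
Test 2 (A=0, B=1, C=1, D=1): fault-free G1=0, G2=0, G3=1, G4=0, G5=1, G6=1, G7=0 → 0; observed 0. Eliminates G7 stuck-at-1.
Only G6 stuck-at-0 is consistent with every test.

G6 stuck-at-0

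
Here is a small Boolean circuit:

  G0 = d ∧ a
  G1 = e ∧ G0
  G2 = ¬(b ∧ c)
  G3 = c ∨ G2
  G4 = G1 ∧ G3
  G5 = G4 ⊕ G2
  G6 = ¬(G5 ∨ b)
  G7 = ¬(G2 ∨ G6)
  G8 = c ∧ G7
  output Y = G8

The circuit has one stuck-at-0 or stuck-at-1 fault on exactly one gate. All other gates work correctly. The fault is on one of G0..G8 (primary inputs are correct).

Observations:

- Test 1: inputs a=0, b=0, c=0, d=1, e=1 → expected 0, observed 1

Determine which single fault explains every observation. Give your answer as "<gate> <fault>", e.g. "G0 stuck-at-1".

G8 stuck-at-1

Fault-free values for test 1 (a=0, b=0, c=0, d=1, e=1): G0=0, G1=0, G2=1, G3=1, G4=0, G5=1, G6=0, G7=0, G8=0, giving Y=0. Observed 1.
Test 1: faults giving observed 1 are {G8 stuck-at-1}.
Only G8 stuck-at-1 is consistent with every test.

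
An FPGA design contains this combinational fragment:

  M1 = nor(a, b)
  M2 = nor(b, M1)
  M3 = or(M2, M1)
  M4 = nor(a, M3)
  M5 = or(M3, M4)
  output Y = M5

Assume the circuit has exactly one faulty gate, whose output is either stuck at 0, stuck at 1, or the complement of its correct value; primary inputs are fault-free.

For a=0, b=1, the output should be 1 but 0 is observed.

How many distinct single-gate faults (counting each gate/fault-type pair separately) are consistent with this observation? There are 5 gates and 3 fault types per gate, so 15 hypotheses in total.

Fault-free: M1=0, M2=0, M3=0, M4=1, M5=1 → 1. Observed 0.
  M1: none of the 3 fault types match ✗
  M2: none of the 3 fault types match ✗
  M3: none of the 3 fault types match ✗
  M4: stuck-at-0, inverted output ✓; others ✗
  M5: stuck-at-0, inverted output ✓; others ✗
Consistent faults: {M4 stuck-at-0, M4 inverted output, M5 stuck-at-0, M5 inverted output} — 4 in all.

4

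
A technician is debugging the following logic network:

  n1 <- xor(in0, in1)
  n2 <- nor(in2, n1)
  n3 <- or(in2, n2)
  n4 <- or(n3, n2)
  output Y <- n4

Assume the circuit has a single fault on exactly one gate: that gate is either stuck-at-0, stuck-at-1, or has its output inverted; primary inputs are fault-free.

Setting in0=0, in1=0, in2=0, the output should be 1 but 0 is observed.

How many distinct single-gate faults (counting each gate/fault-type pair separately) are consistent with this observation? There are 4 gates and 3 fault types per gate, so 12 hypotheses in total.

6

Fault-free: n1=0, n2=1, n3=1, n4=1 → 1. Observed 0.
  n1 stuck-at-0: output 1 ✗
  n1 stuck-at-1: output 0 ✓
  n1 inverted output: output 0 ✓
  n2 stuck-at-0: output 0 ✓
  n2 stuck-at-1: output 1 ✗
  n2 inverted output: output 0 ✓
  n3 stuck-at-0: output 1 ✗
  n3 stuck-at-1: output 1 ✗
  n3 inverted output: output 1 ✗
  n4 stuck-at-0: output 0 ✓
  n4 stuck-at-1: output 1 ✗
  n4 inverted output: output 0 ✓
Consistent faults: {n1 stuck-at-1, n1 inverted output, n2 stuck-at-0, n2 inverted output, n4 stuck-at-0, n4 inverted output} — 6 in all.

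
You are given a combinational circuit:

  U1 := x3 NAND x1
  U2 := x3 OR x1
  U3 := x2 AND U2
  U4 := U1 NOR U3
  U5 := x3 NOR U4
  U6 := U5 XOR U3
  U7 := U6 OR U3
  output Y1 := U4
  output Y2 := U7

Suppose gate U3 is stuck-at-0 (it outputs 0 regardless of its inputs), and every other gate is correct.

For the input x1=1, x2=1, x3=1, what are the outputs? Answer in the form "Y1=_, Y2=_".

Y1=1, Y2=0

Propagate with U3 forced: U1=0, U2=1, U3=0 [stuck-at-0], U4=1, U5=0, U6=0, U7=0.
So the outputs are Y1=1, Y2=0. (Without the fault they would be Y1=0, Y2=1.)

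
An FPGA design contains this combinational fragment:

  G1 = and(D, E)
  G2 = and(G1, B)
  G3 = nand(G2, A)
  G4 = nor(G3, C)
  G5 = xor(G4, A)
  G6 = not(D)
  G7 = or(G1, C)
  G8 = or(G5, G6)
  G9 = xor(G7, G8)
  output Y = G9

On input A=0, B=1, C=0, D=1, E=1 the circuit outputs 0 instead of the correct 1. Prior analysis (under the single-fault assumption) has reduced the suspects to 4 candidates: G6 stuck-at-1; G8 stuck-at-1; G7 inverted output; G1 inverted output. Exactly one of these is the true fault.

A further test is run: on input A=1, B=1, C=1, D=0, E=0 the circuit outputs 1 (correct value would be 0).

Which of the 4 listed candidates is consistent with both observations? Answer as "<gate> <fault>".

Evaluate each candidate on input A=1, B=1, C=1, D=0, E=0:
  G6 stuck-at-1: G1=0, G2=0, G3=1, G4=0, G5=1, G6=1 [stuck-at-1], G7=1, G8=1, G9=0 → 0 — eliminated
  G8 stuck-at-1: G1=0, G2=0, G3=1, G4=0, G5=1, G6=1, G7=1, G8=1 [stuck-at-1], G9=0 → 0 — eliminated
  G7 inverted output: G1=0, G2=0, G3=1, G4=0, G5=1, G6=1, G7=0 [inverted output], G8=1, G9=1 → 1 — matches
  G1 inverted output: G1=1 [inverted output], G2=1, G3=0, G4=0, G5=1, G6=1, G7=1, G8=1, G9=0 → 0 — eliminated
Only G7 inverted output reproduces the observed 1.

G7 inverted output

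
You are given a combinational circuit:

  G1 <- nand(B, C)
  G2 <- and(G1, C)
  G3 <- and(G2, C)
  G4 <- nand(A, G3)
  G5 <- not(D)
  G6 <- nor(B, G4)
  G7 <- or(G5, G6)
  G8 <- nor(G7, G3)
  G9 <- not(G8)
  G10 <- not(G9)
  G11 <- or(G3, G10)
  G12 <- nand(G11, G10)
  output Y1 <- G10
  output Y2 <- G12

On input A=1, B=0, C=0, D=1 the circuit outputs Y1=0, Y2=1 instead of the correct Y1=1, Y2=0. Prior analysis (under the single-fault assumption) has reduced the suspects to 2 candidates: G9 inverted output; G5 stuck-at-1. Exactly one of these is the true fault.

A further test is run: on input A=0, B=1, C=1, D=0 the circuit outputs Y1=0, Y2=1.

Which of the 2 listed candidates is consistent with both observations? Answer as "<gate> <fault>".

Evaluate each candidate on input A=0, B=1, C=1, D=0:
  G9 inverted output: G1=0, G2=0, G3=0, G4=1, G5=1, G6=0, G7=1, G8=0, G9=0 [inverted output], G10=1, G11=1, G12=0 → Y1=1, Y2=0 — eliminated
  G5 stuck-at-1: G1=0, G2=0, G3=0, G4=1, G5=1 [stuck-at-1], G6=0, G7=1, G8=0, G9=1, G10=0, G11=0, G12=1 → Y1=0, Y2=1 — matches
Only G5 stuck-at-1 reproduces the observed Y1=0, Y2=1.

G5 stuck-at-1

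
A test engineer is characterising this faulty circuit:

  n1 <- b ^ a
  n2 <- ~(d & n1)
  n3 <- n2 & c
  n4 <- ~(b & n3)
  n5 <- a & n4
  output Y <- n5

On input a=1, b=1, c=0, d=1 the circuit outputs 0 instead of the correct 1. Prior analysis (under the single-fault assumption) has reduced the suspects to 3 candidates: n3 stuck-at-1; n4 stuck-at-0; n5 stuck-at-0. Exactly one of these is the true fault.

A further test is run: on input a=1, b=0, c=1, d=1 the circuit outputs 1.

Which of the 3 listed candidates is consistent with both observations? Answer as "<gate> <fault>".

Evaluate each candidate on input a=1, b=0, c=1, d=1:
  n3 stuck-at-1: n1=1, n2=0, n3=1 [stuck-at-1], n4=1, n5=1 → 1 — matches
  n4 stuck-at-0: n1=1, n2=0, n3=0, n4=0 [stuck-at-0], n5=0 → 0 — eliminated
  n5 stuck-at-0: n1=1, n2=0, n3=0, n4=1, n5=0 [stuck-at-0] → 0 — eliminated
Only n3 stuck-at-1 reproduces the observed 1.

n3 stuck-at-1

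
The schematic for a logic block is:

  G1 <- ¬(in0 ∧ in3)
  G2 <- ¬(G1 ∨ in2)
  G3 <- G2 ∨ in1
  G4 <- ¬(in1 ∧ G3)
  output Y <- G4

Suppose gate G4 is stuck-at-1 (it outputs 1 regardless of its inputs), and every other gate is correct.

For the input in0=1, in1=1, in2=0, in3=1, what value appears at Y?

Propagate with G4 forced: G1=0, G2=1, G3=1, G4=1 [stuck-at-1].
So Y = 1. (Without the fault it would be 0.)

1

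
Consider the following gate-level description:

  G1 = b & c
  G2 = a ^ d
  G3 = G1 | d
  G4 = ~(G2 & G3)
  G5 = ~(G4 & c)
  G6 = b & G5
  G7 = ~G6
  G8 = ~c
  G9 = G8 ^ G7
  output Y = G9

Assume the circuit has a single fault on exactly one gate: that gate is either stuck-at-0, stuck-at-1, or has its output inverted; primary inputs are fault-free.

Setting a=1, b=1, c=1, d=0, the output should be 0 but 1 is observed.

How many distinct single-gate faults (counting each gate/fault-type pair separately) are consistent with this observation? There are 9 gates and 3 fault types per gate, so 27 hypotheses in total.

Fault-free: G1=1, G2=1, G3=1, G4=0, G5=1, G6=1, G7=0, G8=0, G9=0 → 0. Observed 1.
  G1: stuck-at-0, inverted output ✓; others ✗
  G2: stuck-at-0, inverted output ✓; others ✗
  G3: stuck-at-0, inverted output ✓; others ✗
  G4: stuck-at-1, inverted output ✓; others ✗
  G5: stuck-at-0, inverted output ✓; others ✗
  G6: stuck-at-0, inverted output ✓; others ✗
  G7: stuck-at-1, inverted output ✓; others ✗
  G8: stuck-at-1, inverted output ✓; others ✗
  G9: stuck-at-1, inverted output ✓; others ✗
Consistent faults: {G1 stuck-at-0, G1 inverted output, G2 stuck-at-0, G2 inverted output, G3 stuck-at-0, G3 inverted output, G4 stuck-at-1, G4 inverted output, G5 stuck-at-0, G5 inverted output, G6 stuck-at-0, G6 inverted output, G7 stuck-at-1, G7 inverted output, G8 stuck-at-1, G8 inverted output, G9 stuck-at-1, G9 inverted output} — 18 in all.

18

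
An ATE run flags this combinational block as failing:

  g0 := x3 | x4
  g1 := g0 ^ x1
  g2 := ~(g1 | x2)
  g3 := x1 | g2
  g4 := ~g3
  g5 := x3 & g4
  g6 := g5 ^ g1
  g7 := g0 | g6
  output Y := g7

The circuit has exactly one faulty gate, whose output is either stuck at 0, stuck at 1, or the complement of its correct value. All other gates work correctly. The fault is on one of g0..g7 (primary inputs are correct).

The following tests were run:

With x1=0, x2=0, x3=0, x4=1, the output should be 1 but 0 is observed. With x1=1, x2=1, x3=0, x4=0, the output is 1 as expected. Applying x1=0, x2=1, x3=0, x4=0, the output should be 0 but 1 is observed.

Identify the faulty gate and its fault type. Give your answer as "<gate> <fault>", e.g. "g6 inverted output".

g0 inverted output

Fault-free values for test 1 (x1=0, x2=0, x3=0, x4=1): g0=1, g1=1, g2=0, g3=0, g4=1, g5=0, g6=1, g7=1, giving Y=1. Observed 0.
Test 1: faults giving observed 0 are {g0 stuck-at-0, g0 inverted output, g7 stuck-at-0, g7 inverted output}.
Test 2 (x1=1, x2=1, x3=0, x4=0): fault-free g0=0, g1=1, g2=0, g3=1, g4=0, g5=0, g6=1, g7=1 → 1; observed 1. Eliminates g7 stuck-at-0, g7 inverted output.
Test 3 (x1=0, x2=1, x3=0, x4=0): fault-free g0=0, g1=0, g2=0, g3=0, g4=1, g5=0, g6=0, g7=0 → 0; observed 1. Eliminates g0 stuck-at-0.
Only g0 inverted output is consistent with every test.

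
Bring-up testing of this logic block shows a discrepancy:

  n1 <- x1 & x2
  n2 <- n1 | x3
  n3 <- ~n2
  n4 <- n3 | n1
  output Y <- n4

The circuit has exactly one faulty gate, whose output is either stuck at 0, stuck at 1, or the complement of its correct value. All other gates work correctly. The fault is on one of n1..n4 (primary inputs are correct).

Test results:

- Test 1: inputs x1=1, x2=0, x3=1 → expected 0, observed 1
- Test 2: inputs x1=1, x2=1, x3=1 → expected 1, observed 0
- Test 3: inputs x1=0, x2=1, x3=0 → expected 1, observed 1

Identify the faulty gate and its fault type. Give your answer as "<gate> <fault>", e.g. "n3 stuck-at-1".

n1 inverted output

Fault-free values for test 1 (x1=1, x2=0, x3=1): n1=0, n2=1, n3=0, n4=0, giving Y=0. Observed 1.
Test 1: faults giving observed 1 are {n1 stuck-at-1, n1 inverted output, n2 stuck-at-0, n2 inverted output, n3 stuck-at-1, n3 inverted output, n4 stuck-at-1, n4 inverted output}.
Test 2 (x1=1, x2=1, x3=1): fault-free n1=1, n2=1, n3=0, n4=1 → 1; observed 0. Eliminates n1 stuck-at-1, n2 stuck-at-0, n2 inverted output, n3 stuck-at-1, n3 inverted output, n4 stuck-at-1.
Test 3 (x1=0, x2=1, x3=0): fault-free n1=0, n2=0, n3=1, n4=1 → 1; observed 1. Eliminates n4 inverted output.
Only n1 inverted output is consistent with every test.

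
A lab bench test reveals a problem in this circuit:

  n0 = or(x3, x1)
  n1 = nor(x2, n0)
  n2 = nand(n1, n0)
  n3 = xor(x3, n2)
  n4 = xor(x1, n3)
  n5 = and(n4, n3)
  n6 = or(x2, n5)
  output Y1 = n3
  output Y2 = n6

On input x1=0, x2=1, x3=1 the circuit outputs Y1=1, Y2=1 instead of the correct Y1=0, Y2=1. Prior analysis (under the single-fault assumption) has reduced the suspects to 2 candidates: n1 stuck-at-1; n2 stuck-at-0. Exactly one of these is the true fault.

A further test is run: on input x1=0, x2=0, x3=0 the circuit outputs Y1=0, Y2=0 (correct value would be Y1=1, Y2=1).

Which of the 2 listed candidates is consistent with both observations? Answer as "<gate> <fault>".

n2 stuck-at-0

Evaluate each candidate on input x1=0, x2=0, x3=0:
  n1 stuck-at-1: n0=0, n1=1 [stuck-at-1], n2=1, n3=1, n4=1, n5=1, n6=1 → Y1=1, Y2=1 — eliminated
  n2 stuck-at-0: n0=0, n1=1, n2=0 [stuck-at-0], n3=0, n4=0, n5=0, n6=0 → Y1=0, Y2=0 — matches
Only n2 stuck-at-0 reproduces the observed Y1=0, Y2=0.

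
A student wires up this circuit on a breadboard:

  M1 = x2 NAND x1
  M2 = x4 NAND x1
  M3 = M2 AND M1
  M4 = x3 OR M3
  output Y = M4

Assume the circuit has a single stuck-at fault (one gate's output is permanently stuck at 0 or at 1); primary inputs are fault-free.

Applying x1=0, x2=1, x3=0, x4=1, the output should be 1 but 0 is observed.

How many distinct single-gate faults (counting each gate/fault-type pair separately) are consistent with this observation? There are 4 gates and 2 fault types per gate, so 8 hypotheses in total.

Fault-free: M1=1, M2=1, M3=1, M4=1 → 1. Observed 0.
  M1 stuck-at-0: output 0 ✓
  M1 stuck-at-1: output 1 ✗
  M2 stuck-at-0: output 0 ✓
  M2 stuck-at-1: output 1 ✗
  M3 stuck-at-0: output 0 ✓
  M3 stuck-at-1: output 1 ✗
  M4 stuck-at-0: output 0 ✓
  M4 stuck-at-1: output 1 ✗
Consistent faults: {M1 stuck-at-0, M2 stuck-at-0, M3 stuck-at-0, M4 stuck-at-0} — 4 in all.

4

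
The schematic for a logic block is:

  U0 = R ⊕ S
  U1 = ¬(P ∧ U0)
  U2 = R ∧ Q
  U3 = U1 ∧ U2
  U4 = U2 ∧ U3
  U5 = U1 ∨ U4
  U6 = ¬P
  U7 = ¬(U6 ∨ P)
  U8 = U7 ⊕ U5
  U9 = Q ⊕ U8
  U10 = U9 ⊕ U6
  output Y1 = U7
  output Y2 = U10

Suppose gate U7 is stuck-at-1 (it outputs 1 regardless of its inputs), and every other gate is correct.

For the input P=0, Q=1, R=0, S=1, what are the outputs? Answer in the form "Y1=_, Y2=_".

Y1=1, Y2=0

Propagate with U7 forced: U0=1, U1=1, U2=0, U3=0, U4=0, U5=1, U6=1, U7=1 [stuck-at-1], U8=0, U9=1, U10=0.
So the outputs are Y1=1, Y2=0. (Without the fault they would be Y1=0, Y2=1.)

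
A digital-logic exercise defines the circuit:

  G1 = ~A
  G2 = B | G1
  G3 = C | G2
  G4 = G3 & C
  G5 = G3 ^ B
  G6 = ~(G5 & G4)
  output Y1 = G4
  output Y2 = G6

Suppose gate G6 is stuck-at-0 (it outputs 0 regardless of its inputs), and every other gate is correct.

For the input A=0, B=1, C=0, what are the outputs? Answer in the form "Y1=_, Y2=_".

Propagate with G6 forced: G1=1, G2=1, G3=1, G4=0, G5=0, G6=0 [stuck-at-0].
So the outputs are Y1=0, Y2=0. (Without the fault they would be Y1=0, Y2=1.)

Y1=0, Y2=0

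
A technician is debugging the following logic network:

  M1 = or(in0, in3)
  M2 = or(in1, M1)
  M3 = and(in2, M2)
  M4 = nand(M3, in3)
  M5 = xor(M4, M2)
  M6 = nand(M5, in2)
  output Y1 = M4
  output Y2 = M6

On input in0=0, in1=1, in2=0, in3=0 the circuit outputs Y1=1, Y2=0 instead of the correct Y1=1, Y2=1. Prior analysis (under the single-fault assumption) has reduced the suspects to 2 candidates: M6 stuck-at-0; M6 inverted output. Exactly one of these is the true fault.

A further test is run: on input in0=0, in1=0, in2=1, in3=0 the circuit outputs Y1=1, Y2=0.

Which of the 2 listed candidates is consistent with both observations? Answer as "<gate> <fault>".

M6 stuck-at-0

Evaluate each candidate on input in0=0, in1=0, in2=1, in3=0:
  M6 stuck-at-0: M1=0, M2=0, M3=0, M4=1, M5=1, M6=0 [stuck-at-0] → Y1=1, Y2=0 — matches
  M6 inverted output: M1=0, M2=0, M3=0, M4=1, M5=1, M6=1 [inverted output] → Y1=1, Y2=1 — eliminated
Only M6 stuck-at-0 reproduces the observed Y1=1, Y2=0.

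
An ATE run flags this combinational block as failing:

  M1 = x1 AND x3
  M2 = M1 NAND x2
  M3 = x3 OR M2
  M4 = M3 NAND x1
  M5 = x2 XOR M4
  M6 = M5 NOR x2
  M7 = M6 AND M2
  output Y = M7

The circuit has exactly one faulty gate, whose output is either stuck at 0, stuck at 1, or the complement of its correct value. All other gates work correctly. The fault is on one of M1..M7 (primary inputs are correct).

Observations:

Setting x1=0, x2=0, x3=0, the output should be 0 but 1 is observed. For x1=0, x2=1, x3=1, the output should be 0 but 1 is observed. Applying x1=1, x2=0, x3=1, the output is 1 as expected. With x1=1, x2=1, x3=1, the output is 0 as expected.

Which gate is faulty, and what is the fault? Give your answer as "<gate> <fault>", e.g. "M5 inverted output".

M6 stuck-at-1

Fault-free values for test 1 (x1=0, x2=0, x3=0): M1=0, M2=1, M3=1, M4=1, M5=1, M6=0, M7=0, giving Y=0. Observed 1.
Test 1: faults giving observed 1 are {M4 stuck-at-0, M4 inverted output, M5 stuck-at-0, M5 inverted output, M6 stuck-at-1, M6 inverted output, M7 stuck-at-1, M7 inverted output}.
Test 2 (x1=0, x2=1, x3=1): fault-free M1=0, M2=1, M3=1, M4=1, M5=0, M6=0, M7=0 → 0; observed 1. Eliminates M4 stuck-at-0, M4 inverted output, M5 stuck-at-0, M5 inverted output.
Test 3 (x1=1, x2=0, x3=1): fault-free M1=1, M2=1, M3=1, M4=0, M5=0, M6=1, M7=1 → 1; observed 1. Eliminates M6 inverted output, M7 inverted output.
Test 4 (x1=1, x2=1, x3=1): fault-free M1=1, M2=0, M3=1, M4=0, M5=1, M6=0, M7=0 → 0; observed 0. Eliminates M7 stuck-at-1.
Only M6 stuck-at-1 is consistent with every test.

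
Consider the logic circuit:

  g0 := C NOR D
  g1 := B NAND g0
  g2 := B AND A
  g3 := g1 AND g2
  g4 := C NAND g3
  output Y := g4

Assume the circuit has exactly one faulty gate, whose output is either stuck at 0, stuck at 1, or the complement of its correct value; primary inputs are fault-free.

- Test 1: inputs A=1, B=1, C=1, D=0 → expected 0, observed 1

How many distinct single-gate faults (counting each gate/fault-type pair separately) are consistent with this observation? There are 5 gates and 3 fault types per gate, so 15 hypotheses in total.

10

Fault-free: g0=0, g1=1, g2=1, g3=1, g4=0 → 0. Observed 1.
  g0: stuck-at-1, inverted output ✓; others ✗
  g1: stuck-at-0, inverted output ✓; others ✗
  g2: stuck-at-0, inverted output ✓; others ✗
  g3: stuck-at-0, inverted output ✓; others ✗
  g4: stuck-at-1, inverted output ✓; others ✗
Consistent faults: {g0 stuck-at-1, g0 inverted output, g1 stuck-at-0, g1 inverted output, g2 stuck-at-0, g2 inverted output, g3 stuck-at-0, g3 inverted output, g4 stuck-at-1, g4 inverted output} — 10 in all.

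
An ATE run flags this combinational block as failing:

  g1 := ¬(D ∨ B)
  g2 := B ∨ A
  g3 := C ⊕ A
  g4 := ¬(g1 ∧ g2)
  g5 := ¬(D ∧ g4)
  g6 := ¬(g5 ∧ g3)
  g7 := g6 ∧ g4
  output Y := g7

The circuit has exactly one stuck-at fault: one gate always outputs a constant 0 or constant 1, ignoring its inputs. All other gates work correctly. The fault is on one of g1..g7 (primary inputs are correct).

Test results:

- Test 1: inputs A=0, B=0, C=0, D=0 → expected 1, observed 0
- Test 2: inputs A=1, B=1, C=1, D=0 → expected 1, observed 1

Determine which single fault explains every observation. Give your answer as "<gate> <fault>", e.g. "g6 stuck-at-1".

Fault-free values for test 1 (A=0, B=0, C=0, D=0): g1=1, g2=0, g3=0, g4=1, g5=1, g6=1, g7=1, giving Y=1. Observed 0.
Test 1: faults giving observed 0 are {g2 stuck-at-1, g3 stuck-at-1, g4 stuck-at-0, g6 stuck-at-0, g7 stuck-at-0}.
Test 2 (A=1, B=1, C=1, D=0): fault-free g1=0, g2=1, g3=0, g4=1, g5=1, g6=1, g7=1 → 1; observed 1. Eliminates g3 stuck-at-1, g4 stuck-at-0, g6 stuck-at-0, g7 stuck-at-0.
Only g2 stuck-at-1 is consistent with every test.

g2 stuck-at-1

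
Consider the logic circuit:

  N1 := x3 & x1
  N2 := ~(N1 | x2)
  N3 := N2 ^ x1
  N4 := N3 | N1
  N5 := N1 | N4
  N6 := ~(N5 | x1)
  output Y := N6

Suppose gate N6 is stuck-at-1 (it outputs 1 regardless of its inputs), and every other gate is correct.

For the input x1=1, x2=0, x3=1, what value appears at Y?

1

Propagate with N6 forced: N1=1, N2=0, N3=1, N4=1, N5=1, N6=1 [stuck-at-1].
So Y = 1. (Without the fault it would be 0.)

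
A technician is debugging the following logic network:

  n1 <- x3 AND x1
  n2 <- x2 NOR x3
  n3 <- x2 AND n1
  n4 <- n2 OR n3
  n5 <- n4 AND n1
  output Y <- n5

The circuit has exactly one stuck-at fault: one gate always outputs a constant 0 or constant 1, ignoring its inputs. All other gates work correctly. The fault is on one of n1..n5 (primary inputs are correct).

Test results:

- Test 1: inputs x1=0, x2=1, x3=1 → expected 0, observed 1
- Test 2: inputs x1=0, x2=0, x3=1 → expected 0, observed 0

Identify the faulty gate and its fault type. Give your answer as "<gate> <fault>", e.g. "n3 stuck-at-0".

Fault-free values for test 1 (x1=0, x2=1, x3=1): n1=0, n2=0, n3=0, n4=0, n5=0, giving Y=0. Observed 1.
Test 1: faults giving observed 1 are {n1 stuck-at-1, n5 stuck-at-1}.
Test 2 (x1=0, x2=0, x3=1): fault-free n1=0, n2=0, n3=0, n4=0, n5=0 → 0; observed 0. Eliminates n5 stuck-at-1.
Only n1 stuck-at-1 is consistent with every test.

n1 stuck-at-1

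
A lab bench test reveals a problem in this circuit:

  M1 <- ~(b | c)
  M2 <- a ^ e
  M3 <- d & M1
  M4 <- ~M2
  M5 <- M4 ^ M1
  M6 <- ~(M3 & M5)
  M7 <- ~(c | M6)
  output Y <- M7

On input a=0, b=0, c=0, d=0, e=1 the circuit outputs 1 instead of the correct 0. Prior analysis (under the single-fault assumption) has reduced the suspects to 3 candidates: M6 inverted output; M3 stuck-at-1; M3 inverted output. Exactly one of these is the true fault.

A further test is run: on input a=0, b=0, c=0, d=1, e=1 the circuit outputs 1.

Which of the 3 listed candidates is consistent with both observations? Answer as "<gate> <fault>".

M3 stuck-at-1

Evaluate each candidate on input a=0, b=0, c=0, d=1, e=1:
  M6 inverted output: M1=1, M2=1, M3=1, M4=0, M5=1, M6=1 [inverted output], M7=0 → 0 — eliminated
  M3 stuck-at-1: M1=1, M2=1, M3=1 [stuck-at-1], M4=0, M5=1, M6=0, M7=1 → 1 — matches
  M3 inverted output: M1=1, M2=1, M3=0 [inverted output], M4=0, M5=1, M6=1, M7=0 → 0 — eliminated
Only M3 stuck-at-1 reproduces the observed 1.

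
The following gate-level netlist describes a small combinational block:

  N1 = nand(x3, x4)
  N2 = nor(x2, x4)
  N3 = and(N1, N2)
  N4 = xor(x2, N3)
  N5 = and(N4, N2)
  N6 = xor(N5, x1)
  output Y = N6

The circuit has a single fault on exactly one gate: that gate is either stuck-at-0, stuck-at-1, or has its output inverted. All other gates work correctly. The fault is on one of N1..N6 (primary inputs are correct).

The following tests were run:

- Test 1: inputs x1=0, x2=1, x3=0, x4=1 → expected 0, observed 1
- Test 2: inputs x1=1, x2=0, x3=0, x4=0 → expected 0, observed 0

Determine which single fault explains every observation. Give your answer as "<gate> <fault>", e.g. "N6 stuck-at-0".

N5 stuck-at-1

Fault-free values for test 1 (x1=0, x2=1, x3=0, x4=1): N1=1, N2=0, N3=0, N4=1, N5=0, N6=0, giving Y=0. Observed 1.
Test 1: faults giving observed 1 are {N5 stuck-at-1, N5 inverted output, N6 stuck-at-1, N6 inverted output}.
Test 2 (x1=1, x2=0, x3=0, x4=0): fault-free N1=1, N2=1, N3=1, N4=1, N5=1, N6=0 → 0; observed 0. Eliminates N5 inverted output, N6 stuck-at-1, N6 inverted output.
Only N5 stuck-at-1 is consistent with every test.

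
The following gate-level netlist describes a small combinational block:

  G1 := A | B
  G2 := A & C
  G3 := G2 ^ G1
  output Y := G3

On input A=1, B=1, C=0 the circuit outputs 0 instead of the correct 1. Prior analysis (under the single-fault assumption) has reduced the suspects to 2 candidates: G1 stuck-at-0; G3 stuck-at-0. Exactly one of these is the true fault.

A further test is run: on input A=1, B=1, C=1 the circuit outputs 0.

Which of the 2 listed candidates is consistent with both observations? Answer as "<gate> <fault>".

G3 stuck-at-0

Evaluate each candidate on input A=1, B=1, C=1:
  G1 stuck-at-0: G1=0 [stuck-at-0], G2=1, G3=1 → 1 — eliminated
  G3 stuck-at-0: G1=1, G2=1, G3=0 [stuck-at-0] → 0 — matches
Only G3 stuck-at-0 reproduces the observed 0.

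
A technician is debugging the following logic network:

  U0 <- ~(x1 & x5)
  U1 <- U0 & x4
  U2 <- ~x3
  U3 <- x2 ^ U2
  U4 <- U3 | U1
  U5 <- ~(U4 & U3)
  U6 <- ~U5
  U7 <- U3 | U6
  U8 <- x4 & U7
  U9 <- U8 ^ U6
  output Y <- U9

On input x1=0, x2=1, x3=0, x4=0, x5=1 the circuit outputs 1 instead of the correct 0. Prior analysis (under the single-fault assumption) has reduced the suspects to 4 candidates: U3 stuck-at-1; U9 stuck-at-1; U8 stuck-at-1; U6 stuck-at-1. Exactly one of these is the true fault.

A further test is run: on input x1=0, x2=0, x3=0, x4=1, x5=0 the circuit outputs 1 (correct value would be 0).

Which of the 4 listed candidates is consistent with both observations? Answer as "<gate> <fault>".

U9 stuck-at-1

Evaluate each candidate on input x1=0, x2=0, x3=0, x4=1, x5=0:
  U3 stuck-at-1: U0=1, U1=1, U2=1, U3=1 [stuck-at-1], U4=1, U5=0, U6=1, U7=1, U8=1, U9=0 → 0 — eliminated
  U9 stuck-at-1: U0=1, U1=1, U2=1, U3=1, U4=1, U5=0, U6=1, U7=1, U8=1, U9=1 [stuck-at-1] → 1 — matches
  U8 stuck-at-1: U0=1, U1=1, U2=1, U3=1, U4=1, U5=0, U6=1, U7=1, U8=1 [stuck-at-1], U9=0 → 0 — eliminated
  U6 stuck-at-1: U0=1, U1=1, U2=1, U3=1, U4=1, U5=0, U6=1 [stuck-at-1], U7=1, U8=1, U9=0 → 0 — eliminated
Only U9 stuck-at-1 reproduces the observed 1.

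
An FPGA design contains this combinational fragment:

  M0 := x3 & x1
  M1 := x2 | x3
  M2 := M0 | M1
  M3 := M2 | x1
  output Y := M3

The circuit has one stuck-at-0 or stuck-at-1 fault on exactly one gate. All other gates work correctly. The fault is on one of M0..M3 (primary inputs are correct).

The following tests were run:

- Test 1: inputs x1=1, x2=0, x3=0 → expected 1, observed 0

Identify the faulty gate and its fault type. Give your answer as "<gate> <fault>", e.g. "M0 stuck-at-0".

M3 stuck-at-0

Fault-free values for test 1 (x1=1, x2=0, x3=0): M0=0, M1=0, M2=0, M3=1, giving Y=1. Observed 0.
Test 1: faults giving observed 0 are {M3 stuck-at-0}.
Only M3 stuck-at-0 is consistent with every test.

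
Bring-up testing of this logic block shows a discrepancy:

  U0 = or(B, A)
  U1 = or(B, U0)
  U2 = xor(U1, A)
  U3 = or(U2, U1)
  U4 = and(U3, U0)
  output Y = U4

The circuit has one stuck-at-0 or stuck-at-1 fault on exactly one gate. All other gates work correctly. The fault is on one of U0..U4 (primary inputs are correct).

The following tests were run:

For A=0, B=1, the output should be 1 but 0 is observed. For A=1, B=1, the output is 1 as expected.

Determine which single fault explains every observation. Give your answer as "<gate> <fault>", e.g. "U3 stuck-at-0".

U1 stuck-at-0

Fault-free values for test 1 (A=0, B=1): U0=1, U1=1, U2=1, U3=1, U4=1, giving Y=1. Observed 0.
Test 1: faults giving observed 0 are {U0 stuck-at-0, U1 stuck-at-0, U3 stuck-at-0, U4 stuck-at-0}.
Test 2 (A=1, B=1): fault-free U0=1, U1=1, U2=0, U3=1, U4=1 → 1; observed 1. Eliminates U0 stuck-at-0, U3 stuck-at-0, U4 stuck-at-0.
Only U1 stuck-at-0 is consistent with every test.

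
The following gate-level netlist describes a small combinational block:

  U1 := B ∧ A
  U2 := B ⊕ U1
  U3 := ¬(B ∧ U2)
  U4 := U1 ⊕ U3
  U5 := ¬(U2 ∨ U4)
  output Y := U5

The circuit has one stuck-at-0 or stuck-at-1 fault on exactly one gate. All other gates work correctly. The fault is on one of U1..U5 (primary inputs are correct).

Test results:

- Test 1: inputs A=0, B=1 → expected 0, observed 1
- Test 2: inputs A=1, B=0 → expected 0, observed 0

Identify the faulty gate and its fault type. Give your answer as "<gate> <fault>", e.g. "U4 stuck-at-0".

U1 stuck-at-1

Fault-free values for test 1 (A=0, B=1): U1=0, U2=1, U3=0, U4=0, U5=0, giving Y=0. Observed 1.
Test 1: faults giving observed 1 are {U1 stuck-at-1, U5 stuck-at-1}.
Test 2 (A=1, B=0): fault-free U1=0, U2=0, U3=1, U4=1, U5=0 → 0; observed 0. Eliminates U5 stuck-at-1.
Only U1 stuck-at-1 is consistent with every test.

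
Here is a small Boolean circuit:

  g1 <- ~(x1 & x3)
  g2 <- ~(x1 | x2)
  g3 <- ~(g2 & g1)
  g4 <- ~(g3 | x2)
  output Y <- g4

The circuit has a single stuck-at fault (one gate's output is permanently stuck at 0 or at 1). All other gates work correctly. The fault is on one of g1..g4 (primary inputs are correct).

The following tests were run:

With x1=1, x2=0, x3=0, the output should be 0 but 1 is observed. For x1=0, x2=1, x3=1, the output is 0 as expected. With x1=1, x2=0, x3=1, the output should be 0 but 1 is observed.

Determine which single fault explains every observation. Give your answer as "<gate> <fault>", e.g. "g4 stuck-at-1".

g3 stuck-at-0

Fault-free values for test 1 (x1=1, x2=0, x3=0): g1=1, g2=0, g3=1, g4=0, giving Y=0. Observed 1.
Test 1: faults giving observed 1 are {g2 stuck-at-1, g3 stuck-at-0, g4 stuck-at-1}.
Test 2 (x1=0, x2=1, x3=1): fault-free g1=1, g2=0, g3=1, g4=0 → 0; observed 0. Eliminates g4 stuck-at-1.
Test 3 (x1=1, x2=0, x3=1): fault-free g1=0, g2=0, g3=1, g4=0 → 0; observed 1. Eliminates g2 stuck-at-1.
Only g3 stuck-at-0 is consistent with every test.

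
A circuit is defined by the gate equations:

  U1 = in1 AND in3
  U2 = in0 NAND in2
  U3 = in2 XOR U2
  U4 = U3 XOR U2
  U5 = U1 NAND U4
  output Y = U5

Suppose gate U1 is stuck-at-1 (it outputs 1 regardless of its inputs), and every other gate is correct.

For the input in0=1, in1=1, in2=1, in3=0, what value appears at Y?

0

Propagate with U1 forced: U1=1 [stuck-at-1], U2=0, U3=1, U4=1, U5=0.
So Y = 0. (Without the fault it would be 1.)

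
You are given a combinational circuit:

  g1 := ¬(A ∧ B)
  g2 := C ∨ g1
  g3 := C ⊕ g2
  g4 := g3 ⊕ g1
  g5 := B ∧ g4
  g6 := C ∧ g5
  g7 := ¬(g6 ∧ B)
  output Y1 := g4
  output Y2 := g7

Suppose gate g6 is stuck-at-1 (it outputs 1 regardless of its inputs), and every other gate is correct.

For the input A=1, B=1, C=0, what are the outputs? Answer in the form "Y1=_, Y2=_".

Y1=0, Y2=0

Propagate with g6 forced: g1=0, g2=0, g3=0, g4=0, g5=0, g6=1 [stuck-at-1], g7=0.
So the outputs are Y1=0, Y2=0. (Without the fault they would be Y1=0, Y2=1.)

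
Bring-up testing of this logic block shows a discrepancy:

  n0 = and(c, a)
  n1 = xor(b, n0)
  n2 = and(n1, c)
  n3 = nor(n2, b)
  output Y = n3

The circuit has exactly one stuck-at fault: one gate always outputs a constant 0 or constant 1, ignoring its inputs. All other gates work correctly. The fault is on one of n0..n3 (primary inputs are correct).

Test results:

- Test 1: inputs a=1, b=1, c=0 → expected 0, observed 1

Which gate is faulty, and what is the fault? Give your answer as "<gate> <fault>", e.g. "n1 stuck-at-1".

Fault-free values for test 1 (a=1, b=1, c=0): n0=0, n1=1, n2=0, n3=0, giving Y=0. Observed 1.
Test 1: faults giving observed 1 are {n3 stuck-at-1}.
Only n3 stuck-at-1 is consistent with every test.

n3 stuck-at-1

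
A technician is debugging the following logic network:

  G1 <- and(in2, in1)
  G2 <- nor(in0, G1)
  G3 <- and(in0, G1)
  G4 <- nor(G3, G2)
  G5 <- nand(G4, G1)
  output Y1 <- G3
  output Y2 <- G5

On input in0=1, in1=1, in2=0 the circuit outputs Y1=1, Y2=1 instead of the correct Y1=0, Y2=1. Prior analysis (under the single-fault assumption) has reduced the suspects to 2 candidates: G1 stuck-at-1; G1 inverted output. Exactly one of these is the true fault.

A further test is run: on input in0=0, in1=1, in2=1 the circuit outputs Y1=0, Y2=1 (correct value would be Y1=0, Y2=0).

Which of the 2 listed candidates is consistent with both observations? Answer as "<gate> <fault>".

G1 inverted output

Evaluate each candidate on input in0=0, in1=1, in2=1:
  G1 stuck-at-1: G1=1 [stuck-at-1], G2=0, G3=0, G4=1, G5=0 → Y1=0, Y2=0 — eliminated
  G1 inverted output: G1=0 [inverted output], G2=1, G3=0, G4=0, G5=1 → Y1=0, Y2=1 — matches
Only G1 inverted output reproduces the observed Y1=0, Y2=1.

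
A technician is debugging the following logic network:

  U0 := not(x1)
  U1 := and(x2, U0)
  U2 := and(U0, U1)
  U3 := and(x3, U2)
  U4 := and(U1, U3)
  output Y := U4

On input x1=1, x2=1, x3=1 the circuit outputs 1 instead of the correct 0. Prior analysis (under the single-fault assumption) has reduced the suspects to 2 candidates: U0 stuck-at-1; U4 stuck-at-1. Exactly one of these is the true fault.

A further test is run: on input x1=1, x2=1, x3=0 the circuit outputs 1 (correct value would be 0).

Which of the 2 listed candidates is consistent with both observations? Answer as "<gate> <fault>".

Evaluate each candidate on input x1=1, x2=1, x3=0:
  U0 stuck-at-1: U0=1 [stuck-at-1], U1=1, U2=1, U3=0, U4=0 → 0 — eliminated
  U4 stuck-at-1: U0=0, U1=0, U2=0, U3=0, U4=1 [stuck-at-1] → 1 — matches
Only U4 stuck-at-1 reproduces the observed 1.

U4 stuck-at-1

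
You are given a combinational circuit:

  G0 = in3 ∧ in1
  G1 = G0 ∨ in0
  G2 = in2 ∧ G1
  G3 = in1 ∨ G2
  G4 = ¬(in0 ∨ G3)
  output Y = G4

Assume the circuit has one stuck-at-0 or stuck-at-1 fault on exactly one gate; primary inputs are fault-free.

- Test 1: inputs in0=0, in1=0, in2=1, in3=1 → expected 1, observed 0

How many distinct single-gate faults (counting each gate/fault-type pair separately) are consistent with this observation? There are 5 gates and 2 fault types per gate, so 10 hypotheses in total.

Fault-free: G0=0, G1=0, G2=0, G3=0, G4=1 → 1. Observed 0.
  G0 stuck-at-0: output 1 ✗
  G0 stuck-at-1: output 0 ✓
  G1 stuck-at-0: output 1 ✗
  G1 stuck-at-1: output 0 ✓
  G2 stuck-at-0: output 1 ✗
  G2 stuck-at-1: output 0 ✓
  G3 stuck-at-0: output 1 ✗
  G3 stuck-at-1: output 0 ✓
  G4 stuck-at-0: output 0 ✓
  G4 stuck-at-1: output 1 ✗
Consistent faults: {G0 stuck-at-1, G1 stuck-at-1, G2 stuck-at-1, G3 stuck-at-1, G4 stuck-at-0} — 5 in all.

5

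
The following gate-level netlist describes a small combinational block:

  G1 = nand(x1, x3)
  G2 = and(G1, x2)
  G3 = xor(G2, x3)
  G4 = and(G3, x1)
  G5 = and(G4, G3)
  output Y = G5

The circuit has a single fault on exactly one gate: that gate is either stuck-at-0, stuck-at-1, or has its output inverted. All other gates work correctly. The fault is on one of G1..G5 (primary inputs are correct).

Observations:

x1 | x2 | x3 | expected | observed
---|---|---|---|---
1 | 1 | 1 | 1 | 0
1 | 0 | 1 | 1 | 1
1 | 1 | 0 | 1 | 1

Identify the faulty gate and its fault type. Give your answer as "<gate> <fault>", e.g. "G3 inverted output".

Fault-free values for test 1 (x1=1, x2=1, x3=1): G1=0, G2=0, G3=1, G4=1, G5=1, giving Y=1. Observed 0.
Test 1: faults giving observed 0 are {G1 stuck-at-1, G1 inverted output, G2 stuck-at-1, G2 inverted output, G3 stuck-at-0, G3 inverted output, G4 stuck-at-0, G4 inverted output, G5 stuck-at-0, G5 inverted output}.
Test 2 (x1=1, x2=0, x3=1): fault-free G1=0, G2=0, G3=1, G4=1, G5=1 → 1; observed 1. Eliminates G2 stuck-at-1, G2 inverted output, G3 stuck-at-0, G3 inverted output, G4 stuck-at-0, G4 inverted output, G5 stuck-at-0, G5 inverted output.
Test 3 (x1=1, x2=1, x3=0): fault-free G1=1, G2=1, G3=1, G4=1, G5=1 → 1; observed 1. Eliminates G1 inverted output.
Only G1 stuck-at-1 is consistent with every test.

G1 stuck-at-1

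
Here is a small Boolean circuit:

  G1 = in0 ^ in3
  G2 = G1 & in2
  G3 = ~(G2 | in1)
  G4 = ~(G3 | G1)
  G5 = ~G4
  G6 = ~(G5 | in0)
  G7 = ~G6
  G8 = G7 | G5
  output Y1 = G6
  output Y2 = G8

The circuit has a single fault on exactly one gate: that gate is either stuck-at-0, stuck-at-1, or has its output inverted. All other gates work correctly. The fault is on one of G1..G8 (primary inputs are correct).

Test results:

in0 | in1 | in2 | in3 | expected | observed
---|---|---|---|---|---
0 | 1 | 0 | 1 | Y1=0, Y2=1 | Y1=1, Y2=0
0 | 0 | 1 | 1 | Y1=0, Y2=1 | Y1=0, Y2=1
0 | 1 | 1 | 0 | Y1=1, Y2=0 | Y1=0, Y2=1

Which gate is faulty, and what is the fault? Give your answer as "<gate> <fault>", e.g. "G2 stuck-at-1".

G1 inverted output

Fault-free values for test 1 (in0=0, in1=1, in2=0, in3=1): G1=1, G2=0, G3=0, G4=0, G5=1, G6=0, G7=1, G8=1, giving Y1=0, Y2=1. Observed Y1=1, Y2=0.
Test 1: faults giving observed Y1=1, Y2=0 are {G1 stuck-at-0, G1 inverted output, G4 stuck-at-1, G4 inverted output, G5 stuck-at-0, G5 inverted output}.
Test 2 (in0=0, in1=0, in2=1, in3=1): fault-free G1=1, G2=1, G3=0, G4=0, G5=1, G6=0, G7=1, G8=1 → Y1=0, Y2=1; observed Y1=0, Y2=1. Eliminates G4 stuck-at-1, G4 inverted output, G5 stuck-at-0, G5 inverted output.
Test 3 (in0=0, in1=1, in2=1, in3=0): fault-free G1=0, G2=0, G3=0, G4=1, G5=0, G6=1, G7=0, G8=0 → Y1=1, Y2=0; observed Y1=0, Y2=1. Eliminates G1 stuck-at-0.
Only G1 inverted output is consistent with every test.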